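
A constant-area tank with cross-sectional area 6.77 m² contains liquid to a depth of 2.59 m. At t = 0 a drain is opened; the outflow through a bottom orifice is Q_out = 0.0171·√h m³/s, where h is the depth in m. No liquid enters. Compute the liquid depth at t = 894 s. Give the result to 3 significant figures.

With no inflow, A dh/dt = −0.0171 √h.
∫ h^(−1/2) dh = −(0.0171/A) ∫ dt, giving 2√h = 2√h₀ − (0.0171/A) t.
√h = √2.59 − 0.0171·894/(2·6.77) = 1.6093 − 1.1291 = 0.48029.
h = 0.48029² = 0.23068 m.

0.231 m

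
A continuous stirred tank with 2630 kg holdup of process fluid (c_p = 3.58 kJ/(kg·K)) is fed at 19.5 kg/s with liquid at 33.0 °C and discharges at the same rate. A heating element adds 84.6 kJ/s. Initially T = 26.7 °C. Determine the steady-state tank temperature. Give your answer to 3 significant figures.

34.2 °C

Heat balance on the well-mixed liquid: M c_p dT/dt = ṁ c_p (T_in − T) + 84.6.
At steady state dT/dt = 0 ⇒ T_ss = T_in + Q̇/(ṁ c_p) = 33.0 + 84.6/(19.5·3.58) = 34.212 °C.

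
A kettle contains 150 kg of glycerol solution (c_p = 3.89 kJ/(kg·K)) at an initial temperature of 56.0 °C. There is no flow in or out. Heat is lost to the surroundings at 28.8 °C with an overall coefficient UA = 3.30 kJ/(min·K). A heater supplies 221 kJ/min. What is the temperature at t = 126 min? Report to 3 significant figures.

76.3 °C

Lumped-capacitance energy balance: M c_p dT/dt = UA(T_amb − T) + Q̇.
dT/dt = (T_ss − T)/τ with T_ss = T_amb + Q̇/UA = 28.8 + 221/3.30 = 95.770 °C, τ = M c_p/UA = 150·3.89/3.30 = 176.82 min.
Solution: T(t) = T_ss + (T₀ − T_ss) e^(−t/τ).
T(126) = 95.770 + (-39.770)·0.49037 = 76.268 °C.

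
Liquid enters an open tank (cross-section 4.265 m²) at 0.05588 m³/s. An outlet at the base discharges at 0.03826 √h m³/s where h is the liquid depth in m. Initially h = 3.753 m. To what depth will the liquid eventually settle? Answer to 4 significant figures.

2.133 m

A dh/dt = Q_in − 0.03826 √h. Steady state requires inflow = outflow:
Q_in = 0.03826 √h_ss ⇒ √h_ss = 0.05588/0.03826 = 1.46053.
h_ss = 1.46053² = 2.13316 m. (Since h₀ = 3.753 m > h_ss, the level will fall toward this value.)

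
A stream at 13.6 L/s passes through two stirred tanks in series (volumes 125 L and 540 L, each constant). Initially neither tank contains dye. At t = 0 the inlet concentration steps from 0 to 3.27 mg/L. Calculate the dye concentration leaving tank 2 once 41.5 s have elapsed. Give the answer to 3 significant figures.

Each tank obeys Vᵢ dCᵢ/dt = Q(Cᵢ₋₁ − Cᵢ), so τᵢ = Vᵢ/Q.
τ₁ = 125/13.6 = 9.1912 s; τ₂ = 540/13.6 = 39.706 s.
Solving the cascade with C₁(0)=C₂(0)=0 gives C₂(t) = C_in[1 − (τ₁ e^(−t/τ₁) − τ₂ e^(−t/τ₂))/(τ₁ − τ₂)].
At t = 41.5: e^(−t/τ₁) = 0.010941, e^(−t/τ₂) = 0.35163.
C₂ = 3.27·[1 − (9.1912·0.010941 − 39.706·0.35163)/(-30.515)] = 3.27·0.54576 = 1.7846 mg/L.

1.78 mg/L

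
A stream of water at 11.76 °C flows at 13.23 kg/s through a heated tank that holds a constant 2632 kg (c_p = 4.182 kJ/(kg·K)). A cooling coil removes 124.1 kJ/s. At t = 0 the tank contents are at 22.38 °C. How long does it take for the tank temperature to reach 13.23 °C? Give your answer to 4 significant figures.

M c_p dT/dt = ṁ c_p (T_in − T) − Q̇.
τ = M/ṁ = 198.942 s; T_ss = T_in − Q̇/(ṁ c_p) = 9.51701 °C.
T(t) = T_ss + (T₀ − T_ss) e^(−t/τ). Set T = 13.23:
e^(−t/τ) = (13.23 − 9.51701)/(22.38 − 9.51701) = 0.288657
t = −198.942 · ln(0.288657) = 247.188 s.

247.2 s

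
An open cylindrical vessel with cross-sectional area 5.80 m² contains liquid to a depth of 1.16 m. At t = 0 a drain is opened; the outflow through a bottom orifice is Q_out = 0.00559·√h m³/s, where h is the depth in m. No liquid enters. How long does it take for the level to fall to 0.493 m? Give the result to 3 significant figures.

A dh/dt = −Q_out = −0.00559 √h.
∫ h^(−1/2) dh = −(0.00559/A) ∫ dt, giving 2√h = 2√h₀ − (0.00559/A) t.
t = 2A(√h₀ − √h)/0.00559 = 2·5.80·(√1.16 − √0.493)/0.00559
  = 11.600 × (1.0770 − 0.70214) / 0.00559 = 777.95 s.

778 s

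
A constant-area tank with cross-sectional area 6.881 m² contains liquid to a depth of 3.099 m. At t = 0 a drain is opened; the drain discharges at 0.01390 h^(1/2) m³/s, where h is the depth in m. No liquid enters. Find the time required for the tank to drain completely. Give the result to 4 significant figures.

A dh/dt = −Q_out = −0.01390 √h.
Separate and integrate: 2(√h − √h₀) = −(0.01390/A) t.
Tank is empty when √h = 0: t_empty = 2A√h₀/0.01390.
t_empty = 2·6.881·√3.099/0.01390 = 13.7620·1.76040/0.01390 = 1742.92 s.

1743 s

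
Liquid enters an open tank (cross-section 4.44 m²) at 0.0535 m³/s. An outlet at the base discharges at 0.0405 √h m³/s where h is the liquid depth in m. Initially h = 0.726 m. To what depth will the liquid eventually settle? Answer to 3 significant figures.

A dh/dt = Q_in − 0.0405 √h. Steady state requires inflow = outflow:
Q_in = 0.0405 √h_ss ⇒ √h_ss = 0.0535/0.0405 = 1.3210.
h_ss = 1.3210² = 1.7450 m. (Since h₀ = 0.726 m < h_ss, the level will rise toward this value.)

1.75 m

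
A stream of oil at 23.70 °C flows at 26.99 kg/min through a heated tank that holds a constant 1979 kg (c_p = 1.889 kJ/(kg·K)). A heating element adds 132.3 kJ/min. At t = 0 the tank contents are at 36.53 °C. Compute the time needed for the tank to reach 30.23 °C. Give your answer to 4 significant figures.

70.09 min

First-law balance (no shaft work): M c_p dT/dt = ṁ c_p (T_in − T) + 132.3.
τ = M/ṁ = 73.3235 min; T_ss = T_in + Q̇/(ṁ c_p) = 26.2949 °C.
T(t) = T_ss + (T₀ − T_ss) e^(−t/τ). Set T = 30.23:
e^(−t/τ) = (30.23 − 26.2949)/(36.53 − 26.2949) = 0.384470
t = −73.3235 · ln(0.384470) = 70.0892 min.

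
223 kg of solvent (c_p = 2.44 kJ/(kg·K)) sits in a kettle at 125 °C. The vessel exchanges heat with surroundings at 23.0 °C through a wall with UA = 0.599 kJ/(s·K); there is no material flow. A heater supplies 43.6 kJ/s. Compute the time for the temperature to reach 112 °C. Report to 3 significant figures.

535 s

Lumped-capacitance energy balance: M c_p dT/dt = UA(T_amb − T) + Q̇.
τ = M c_p/UA = 908.38 s; T_ss = T_amb + Q̇/UA = 23.0 + 43.6/0.599 = 95.788 °C.
T(t) = T_ss + (T₀ − T_ss)e^(−t/τ); set T = 112:
t = −τ ln[(T − T_ss)/(T₀ − T_ss)] = −908.38 · ln(0.55498) = 534.88 s.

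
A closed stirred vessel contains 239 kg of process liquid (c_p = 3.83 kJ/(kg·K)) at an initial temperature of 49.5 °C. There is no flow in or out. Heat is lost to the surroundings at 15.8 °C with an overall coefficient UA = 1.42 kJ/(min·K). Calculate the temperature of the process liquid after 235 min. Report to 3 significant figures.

39.2 °C

Heat balance on the well-mixed liquid: M c_p dT/dt = −UA(T − T_amb).
dT/dt = (T_ss − T)/τ with T_ss = T_amb = 15.800 °C, τ = M c_p/UA = 239·3.83/1.42 = 644.63 min.
This is linear first-order; T(t) = T_ss + (T₀ − T_ss) e^(−t/τ).
T(235) = 15.800 + (33.700)·0.69451 = 39.205 °C.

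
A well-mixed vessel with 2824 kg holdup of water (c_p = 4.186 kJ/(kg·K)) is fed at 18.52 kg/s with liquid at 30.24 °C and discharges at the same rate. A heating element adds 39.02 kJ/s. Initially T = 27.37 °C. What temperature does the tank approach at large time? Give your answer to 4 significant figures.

Unsteady energy balance on the tank contents: M c_p dT/dt = ṁ c_p (T_in − T) + 39.02.
At steady state dT/dt = 0 ⇒ T_ss = T_in + Q̇/(ṁ c_p) = 30.24 + 39.02/(18.52·4.186) = 30.7433 °C.

30.74 °C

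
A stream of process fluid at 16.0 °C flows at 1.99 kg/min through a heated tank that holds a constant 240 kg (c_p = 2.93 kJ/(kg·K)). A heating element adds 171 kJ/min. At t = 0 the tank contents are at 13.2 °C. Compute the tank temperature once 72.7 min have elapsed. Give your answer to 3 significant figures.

First-law balance (no shaft work): M c_p dT/dt = ṁ c_p (T_in − T) + 171.
τ = M/ṁ = 120.60 min; T_ss = T_in + Q̇/(ṁ c_p) = 16.0 + 171/(1.99·2.93) = 45.328 °C.
This is linear first-order; T(t) = T_ss + (T₀ − T_ss) e^(−t/τ).
T(72.7) = 45.328 + (-32.128)·e^(−72.7/120.60) = 45.328 + (-32.128)·0.54727 = 27.745 °C.

27.7 °C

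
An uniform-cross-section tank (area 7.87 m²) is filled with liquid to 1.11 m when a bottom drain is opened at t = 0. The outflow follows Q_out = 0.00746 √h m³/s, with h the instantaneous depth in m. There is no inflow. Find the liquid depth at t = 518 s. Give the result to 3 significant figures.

With no inflow, A dh/dt = −0.00746 √h.
∫ h^(−1/2) dh = −(0.00746/A) ∫ dt, giving 2√h = 2√h₀ − (0.00746/A) t.
√h = √1.11 − 0.00746·518/(2·7.87) = 1.0536 − 0.24551 = 0.80806.
h = 0.80806² = 0.65296 m.

0.653 m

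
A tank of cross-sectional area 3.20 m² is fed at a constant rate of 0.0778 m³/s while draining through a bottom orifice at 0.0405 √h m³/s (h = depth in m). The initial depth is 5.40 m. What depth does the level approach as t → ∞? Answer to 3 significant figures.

A dh/dt = Q_in − 0.0405 √h. Steady state requires inflow = outflow:
Q_in = 0.0405 √h_ss ⇒ √h_ss = 0.0778/0.0405 = 1.9210.
h_ss = 1.9210² = 3.6902 m. (Since h₀ = 5.40 m > h_ss, the level will fall toward this value.)

3.69 m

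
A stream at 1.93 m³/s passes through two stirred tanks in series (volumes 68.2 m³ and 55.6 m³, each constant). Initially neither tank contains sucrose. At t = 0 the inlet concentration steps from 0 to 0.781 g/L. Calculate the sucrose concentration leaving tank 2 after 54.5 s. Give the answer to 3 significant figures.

Species balance on tank i: dCᵢ/dt = (Cᵢ₋₁ − Cᵢ)/τᵢ with τᵢ = Vᵢ/Q.
τ₁ = 68.2/1.93 = 35.337 s; τ₂ = 55.6/1.93 = 28.808 s.
Tank 1: C₁ = C_in(1 − e^(−t/τ₁)). Tank 2 (τ₁ ≠ τ₂): C₂ = C_in[1 − (τ₁ e^(−t/τ₁) − τ₂ e^(−t/τ₂))/(τ₁ − τ₂)].
At t = 54.5: e^(−t/τ₁) = 0.21389, e^(−t/τ₂) = 0.15080.
C₂ = 0.781·[1 − (35.337·0.21389 − 28.808·0.15080)/(6.5285)] = 0.781·0.50771 = 0.39652 g/L.

0.397 g/L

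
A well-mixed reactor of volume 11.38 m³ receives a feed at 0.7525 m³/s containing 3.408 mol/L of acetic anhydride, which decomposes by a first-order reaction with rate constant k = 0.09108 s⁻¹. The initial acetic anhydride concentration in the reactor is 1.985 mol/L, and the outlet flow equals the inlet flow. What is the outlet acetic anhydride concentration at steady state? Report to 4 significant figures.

1.434 mol/L

Accumulation = in − out − consumed: V dC/dt = Q C_in − Q C − k V C.
At steady state: 0 = Q C_in − (Q + kV) C_ss, so C_ss = Q C_in/(Q + kV).
C_ss = 0.7525·3.408/(0.7525 + 0.09108·11.38) = 2.56452/1.78899 = 1.43350 mol/L.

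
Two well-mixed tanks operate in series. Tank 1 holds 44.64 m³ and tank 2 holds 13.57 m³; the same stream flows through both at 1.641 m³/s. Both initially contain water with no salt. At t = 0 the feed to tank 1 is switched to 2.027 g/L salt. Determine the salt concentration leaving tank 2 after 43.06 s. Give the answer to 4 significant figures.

1.434 g/L

Time constants: τᵢ = Vᵢ/Q for each well-mixed tank.
τ₁ = 44.64/1.641 = 27.2029 s; τ₂ = 13.57/1.641 = 8.26935 s.
Solving the cascade with C₁(0)=C₂(0)=0 gives C₂(t) = C_in[1 − (τ₁ e^(−t/τ₁) − τ₂ e^(−t/τ₂))/(τ₁ − τ₂)].
At t = 43.06: e^(−t/τ₁) = 0.205375, e^(−t/τ₂) = 0.00547709.
C₂ = 2.027·[1 − (27.2029·0.205375 − 8.26935·0.00547709)/(18.9336)] = 2.027·0.707319 = 1.43373 g/L.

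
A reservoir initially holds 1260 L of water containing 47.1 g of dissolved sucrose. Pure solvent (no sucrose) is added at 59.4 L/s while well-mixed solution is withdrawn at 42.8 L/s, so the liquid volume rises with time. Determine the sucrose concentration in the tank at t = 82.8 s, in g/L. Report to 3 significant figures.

0.00267 g/L

Total volume: dV/dt = Q_in − Q_out = 16.600 L/s, so V(t) = 1260 + 16.600 t and V(82.8) = 2634.5 L.
Species balance (pure solvent in): dm/dt = −Q_out · m/V(t).
Separate: dm/m = −Q_out dt/V(t) ⇒ ln(m/m₀) = −(Q_out/(Q_in−Q_out)) ln(V/V₀).
m = m₀ (V₀/V)^(Q_out/(Q_in−Q_out)) = 47.1 × (1260/2634.5)^(2.5783) = 7.0327 g.
C = m/V = 7.0327/2634.5 = 0.0026695 g/L.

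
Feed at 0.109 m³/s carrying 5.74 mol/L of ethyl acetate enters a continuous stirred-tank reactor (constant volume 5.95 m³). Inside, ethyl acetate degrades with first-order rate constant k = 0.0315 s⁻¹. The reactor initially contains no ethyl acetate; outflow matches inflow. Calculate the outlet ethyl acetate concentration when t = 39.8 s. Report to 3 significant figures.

Accumulation = in − out − consumed: V dC/dt = Q C_in − Q C − k V C.
This is linear with rate a = Q/V + k = 0.049819 s⁻¹.
C_ss = Q C_in/(Q + kV) = 2.1107 mol/L; C(t) = C_ss + (C₀ − C_ss) e^(−a t).
C(39.8) = 2.1107 + (-2.1107)·e^(−0.049819·39.8) = 2.1107 + (-2.1107)·0.13768 = 1.8201 mol/L.

1.82 mol/L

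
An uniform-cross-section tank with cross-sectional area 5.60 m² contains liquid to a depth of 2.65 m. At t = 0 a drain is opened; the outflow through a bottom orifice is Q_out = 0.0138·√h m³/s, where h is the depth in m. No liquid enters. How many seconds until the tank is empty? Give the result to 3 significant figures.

1320 s

With no inflow, A dh/dt = −0.0138 √h.
This is separable: 2 d(√h)/dt = −0.0138/A, so √h = √h₀ − (0.0138/(2A)) t.
Tank is empty when √h = 0: t_empty = 2A√h₀/0.0138.
t_empty = 2·5.60·√2.65/0.0138 = 11.200·1.6279/0.0138 = 1321.2 s.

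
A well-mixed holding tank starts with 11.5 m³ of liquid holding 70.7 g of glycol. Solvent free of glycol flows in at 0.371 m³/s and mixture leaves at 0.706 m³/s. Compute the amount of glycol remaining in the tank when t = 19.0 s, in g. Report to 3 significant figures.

12.9 g

Let m(t) be the amount of glycol. Volume: V(t) = V₀ + (Q_in − Q_out) t = 11.5 − 0.33500 t; V(19.0) = 5.1350 m³.
No glycol enters, so dm/dt = −Q_out · (m/V).
dm/m = −Q_out dt/(V₀ − 0.33500 t); integrating gives ln(m/m₀) = −(Q_out/(Q_in−Q_out)) ln(V/V₀).
m = m₀ (V₀/V)^(Q_out/(Q_in−Q_out)) = 70.7 × (11.5/5.1350)^(-2.1075) = 12.926 g.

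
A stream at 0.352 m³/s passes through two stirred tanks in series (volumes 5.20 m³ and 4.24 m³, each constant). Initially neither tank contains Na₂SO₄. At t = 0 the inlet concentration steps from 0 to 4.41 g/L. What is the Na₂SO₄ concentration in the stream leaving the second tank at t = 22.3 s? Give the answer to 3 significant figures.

2.19 g/L

Each tank obeys Vᵢ dCᵢ/dt = Q(Cᵢ₋₁ − Cᵢ), so τᵢ = Vᵢ/Q.
τ₁ = 5.20/0.352 = 14.773 s; τ₂ = 4.24/0.352 = 12.045 s.
Tank 1: C₁ = C_in(1 − e^(−t/τ₁)). Tank 2 (τ₁ ≠ τ₂): C₂ = C_in[1 − (τ₁ e^(−t/τ₁) − τ₂ e^(−t/τ₂))/(τ₁ − τ₂)].
At t = 22.3: e^(−t/τ₁) = 0.22101, e^(−t/τ₂) = 0.15703.
C₂ = 4.41·[1 − (14.773·0.22101 − 12.045·0.15703)/(2.7273)] = 4.41·0.49640 = 2.1891 g/L.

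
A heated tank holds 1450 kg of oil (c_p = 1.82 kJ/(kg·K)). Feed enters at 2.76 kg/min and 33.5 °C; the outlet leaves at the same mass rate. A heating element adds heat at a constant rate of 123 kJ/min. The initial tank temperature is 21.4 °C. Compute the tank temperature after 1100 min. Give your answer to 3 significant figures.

53.5 °C

Energy balance: M c_p dT/dt = ṁ c_p (T_in − T) + 123.
τ = M/ṁ = 525.36 min; T_ss = T_in + Q̇/(ṁ c_p) = 33.5 + 123/(2.76·1.82) = 57.986 °C.
This is linear first-order; T(t) = T_ss + (T₀ − T_ss) e^(−t/τ).
T(1100) = 57.986 + (-36.586)·e^(−1100/525.36) = 57.986 + (-36.586)·0.12322 = 53.478 °C.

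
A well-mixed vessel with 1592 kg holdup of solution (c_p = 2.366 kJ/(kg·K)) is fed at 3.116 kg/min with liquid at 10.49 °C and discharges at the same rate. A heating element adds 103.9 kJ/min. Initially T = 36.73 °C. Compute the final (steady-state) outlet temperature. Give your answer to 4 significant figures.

Heat balance on the well-mixed liquid: M c_p dT/dt = ṁ c_p (T_in − T) + 103.9.
At steady state dT/dt = 0 ⇒ T_ss = T_in + Q̇/(ṁ c_p) = 10.49 + 103.9/(3.116·2.366) = 24.5830 °C.

24.58 °C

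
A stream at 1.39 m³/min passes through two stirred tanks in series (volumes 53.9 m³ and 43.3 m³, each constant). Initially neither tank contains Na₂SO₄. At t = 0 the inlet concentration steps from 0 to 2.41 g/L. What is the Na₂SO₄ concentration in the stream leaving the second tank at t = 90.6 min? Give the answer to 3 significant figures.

Each tank obeys Vᵢ dCᵢ/dt = Q(Cᵢ₋₁ − Cᵢ), so τᵢ = Vᵢ/Q.
τ₁ = 53.9/1.39 = 38.777 min; τ₂ = 43.3/1.39 = 31.151 min.
Tank 1: C₁ = C_in(1 − e^(−t/τ₁)). Tank 2 (τ₁ ≠ τ₂): C₂ = C_in[1 − (τ₁ e^(−t/τ₁) − τ₂ e^(−t/τ₂))/(τ₁ − τ₂)].
At t = 90.6: e^(−t/τ₁) = 0.096671, e^(−t/τ₂) = 0.054563.
C₂ = 2.41·[1 − (38.777·0.096671 − 31.151·0.054563)/(7.6259)] = 2.41·0.73132 = 1.7625 g/L.

1.76 g/L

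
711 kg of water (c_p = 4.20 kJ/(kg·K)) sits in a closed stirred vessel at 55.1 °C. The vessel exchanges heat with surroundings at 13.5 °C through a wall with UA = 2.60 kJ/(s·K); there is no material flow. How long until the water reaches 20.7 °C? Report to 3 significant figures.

2010 s

Lumped-capacitance energy balance: M c_p dT/dt = UA(T_amb − T).
τ = M c_p/UA = 1148.5 s; T_ss = T_amb = 13.500 °C.
T(t) = T_ss + (T₀ − T_ss)e^(−t/τ); set T = 20.7:
t = −τ ln[(T − T_ss)/(T₀ − T_ss)] = −1148.5 · ln(0.17308) = 2014.6 s.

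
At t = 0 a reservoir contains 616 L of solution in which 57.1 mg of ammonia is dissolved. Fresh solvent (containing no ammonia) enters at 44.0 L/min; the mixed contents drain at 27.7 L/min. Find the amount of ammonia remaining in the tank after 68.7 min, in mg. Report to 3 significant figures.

Total volume: dV/dt = Q_in − Q_out = 16.300 L/min, so V(t) = 616 + 16.300 t and V(68.7) = 1735.8 L.
Species balance (pure solvent in): dm/dt = −Q_out · m/V(t).
Separate: dm/m = −Q_out dt/V(t) ⇒ ln(m/m₀) = −(Q_out/(Q_in−Q_out)) ln(V/V₀).
m = m₀ (V₀/V)^(Q_out/(Q_in−Q_out)) = 57.1 × (616/1735.8)^(1.6994) = 9.8185 mg.

9.82 mg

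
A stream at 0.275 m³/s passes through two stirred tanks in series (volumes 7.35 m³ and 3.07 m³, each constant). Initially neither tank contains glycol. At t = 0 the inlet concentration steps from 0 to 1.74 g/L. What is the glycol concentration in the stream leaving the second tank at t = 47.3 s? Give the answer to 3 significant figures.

1.25 g/L

Each tank obeys Vᵢ dCᵢ/dt = Q(Cᵢ₋₁ − Cᵢ), so τᵢ = Vᵢ/Q.
τ₁ = 7.35/0.275 = 26.727 s; τ₂ = 3.07/0.275 = 11.164 s.
Solving the cascade with C₁(0)=C₂(0)=0 gives C₂(t) = C_in[1 − (τ₁ e^(−t/τ₁) − τ₂ e^(−t/τ₂))/(τ₁ − τ₂)].
At t = 47.3: e^(−t/τ₁) = 0.17038, e^(−t/τ₂) = 0.014451.
C₂ = 1.74·[1 − (26.727·0.17038 − 11.164·0.014451)/(15.564)] = 1.74·0.71778 = 1.2489 g/L.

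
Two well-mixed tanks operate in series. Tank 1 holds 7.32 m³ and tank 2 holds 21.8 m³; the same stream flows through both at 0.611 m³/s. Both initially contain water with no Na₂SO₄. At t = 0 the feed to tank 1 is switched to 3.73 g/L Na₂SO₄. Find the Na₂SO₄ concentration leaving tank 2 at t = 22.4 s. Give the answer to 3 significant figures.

1.02 g/L

Time constants: τᵢ = Vᵢ/Q for each well-mixed tank.
τ₁ = 7.32/0.611 = 11.980 s; τ₂ = 21.8/0.611 = 35.679 s.
Tank 1: C₁ = C_in(1 − e^(−t/τ₁)). Tank 2 (τ₁ ≠ τ₂): C₂ = C_in[1 − (τ₁ e^(−t/τ₁) − τ₂ e^(−t/τ₂))/(τ₁ − τ₂)].
At t = 22.4: e^(−t/τ₁) = 0.15417, e^(−t/τ₂) = 0.53376.
C₂ = 3.73·[1 − (11.980·0.15417 − 35.679·0.53376)/(-23.699)] = 3.73·0.27435 = 1.0233 g/L.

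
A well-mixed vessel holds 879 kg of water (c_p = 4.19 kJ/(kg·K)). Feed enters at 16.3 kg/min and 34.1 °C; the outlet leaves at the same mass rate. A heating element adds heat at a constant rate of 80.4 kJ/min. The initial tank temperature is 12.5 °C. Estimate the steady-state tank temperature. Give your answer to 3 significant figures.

35.3 °C

M c_p dT/dt = ṁ c_p (T_in − T) + Q̇.
At steady state dT/dt = 0 ⇒ T_ss = T_in + Q̇/(ṁ c_p) = 34.1 + 80.4/(16.3·4.19) = 35.277 °C.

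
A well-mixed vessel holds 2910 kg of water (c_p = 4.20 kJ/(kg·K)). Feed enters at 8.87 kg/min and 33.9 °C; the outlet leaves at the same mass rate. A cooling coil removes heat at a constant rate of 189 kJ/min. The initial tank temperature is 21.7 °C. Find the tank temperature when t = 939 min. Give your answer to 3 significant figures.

Energy balance: M c_p dT/dt = ṁ c_p (T_in − T) − 189.
τ = M/ṁ = 328.07 min; T_ss = T_in − Q̇/(ṁ c_p) = 33.9 − 189/(8.87·4.20) = 28.827 °C.
T approaches T_ss exponentially: T(t) = T_ss + (T₀ − T_ss) e^(−t/τ).
T(939) = 28.827 + (-7.1267)·e^(−939/328.07) = 28.827 + (-7.1267)·0.057144 = 28.419 °C.

28.4 °C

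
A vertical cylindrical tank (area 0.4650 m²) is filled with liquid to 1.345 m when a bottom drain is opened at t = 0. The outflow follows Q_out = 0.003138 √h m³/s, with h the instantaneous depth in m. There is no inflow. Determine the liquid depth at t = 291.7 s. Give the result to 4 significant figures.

A dh/dt = −Q_out = −0.003138 √h.
∫ h^(−1/2) dh = −(0.003138/A) ∫ dt, giving 2√h = 2√h₀ − (0.003138/A) t.
√h = √1.345 − 0.003138·291.7/(2·0.4650) = 1.15974 − 0.984252 = 0.175489.
h = 0.175489² = 0.0307964 m.

0.03080 m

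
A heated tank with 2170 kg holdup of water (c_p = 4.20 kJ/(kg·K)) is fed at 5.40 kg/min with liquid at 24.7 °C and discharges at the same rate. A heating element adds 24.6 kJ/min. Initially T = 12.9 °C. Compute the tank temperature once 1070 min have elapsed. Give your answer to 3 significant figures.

Heat balance on the well-mixed liquid: M c_p dT/dt = ṁ c_p (T_in − T) + 24.6.
Rearrange: dT/dt = (T_ss − T)/τ with τ = M/ṁ = 401.85 min and T_ss = T_in + Q̇/(ṁ c_p) = 25.785 °C.
Solution: T(t) = T_ss + (T₀ − T_ss) e^(−t/τ).
T(1070) = 25.785 + (-12.885)·e^(−1070/401.85) = 25.785 + (-12.885)·0.069762 = 24.886 °C.

24.9 °C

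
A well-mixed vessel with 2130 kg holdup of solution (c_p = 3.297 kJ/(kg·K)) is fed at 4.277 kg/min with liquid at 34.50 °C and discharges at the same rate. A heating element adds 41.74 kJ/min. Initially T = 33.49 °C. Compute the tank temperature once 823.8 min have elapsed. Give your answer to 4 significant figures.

36.70 °C

First-law balance (no shaft work): M c_p dT/dt = ṁ c_p (T_in − T) + 41.74.
Rearrange: dT/dt = (T_ss − T)/τ with τ = M/ṁ = 498.013 min and T_ss = T_in + Q̇/(ṁ c_p) = 37.4600 °C.
Integrating: T(t) = T_ss + (T₀ − T_ss) e^(−t/τ).
T(823.8) = 37.4600 + (-3.97002)·e^(−823.8/498.013) = 37.4600 + (-3.97002)·0.191250 = 36.7008 °C.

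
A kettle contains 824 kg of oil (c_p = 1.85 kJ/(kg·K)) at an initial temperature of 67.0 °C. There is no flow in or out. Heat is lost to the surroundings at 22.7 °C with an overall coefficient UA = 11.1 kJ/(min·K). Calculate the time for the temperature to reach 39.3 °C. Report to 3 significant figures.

M c_p dT/dt = −UA(T − T_amb).
τ = M c_p/UA = 137.33 min; T_ss = T_amb = 22.700 °C.
T(t) = T_ss + (T₀ − T_ss)e^(−t/τ); set T = 39.3:
t = −τ ln[(T − T_ss)/(T₀ − T_ss)] = −137.33 · ln(0.37472) = 134.80 min.

135 min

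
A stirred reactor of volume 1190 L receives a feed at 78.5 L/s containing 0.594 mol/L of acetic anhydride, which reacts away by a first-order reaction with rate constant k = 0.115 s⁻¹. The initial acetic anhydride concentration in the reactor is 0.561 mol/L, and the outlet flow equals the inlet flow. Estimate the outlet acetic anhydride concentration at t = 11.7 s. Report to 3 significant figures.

V dC/dt = Q(C_in − C) − k V C.
dC/dt = (Q/V) C_in − (Q/V + k) C; effective rate a = Q/V + k = 0.065966 + 0.115 = 0.18097 s⁻¹.
C_ss = Q C_in/(Q + kV) = 0.21653 mol/L; C(t) = C_ss + (C₀ − C_ss) e^(−a t).
C(11.7) = 0.21653 + (0.34447)·e^(−0.18097·11.7) = 0.21653 + (0.34447)·0.12036 = 0.25799 mol/L.

0.258 mol/L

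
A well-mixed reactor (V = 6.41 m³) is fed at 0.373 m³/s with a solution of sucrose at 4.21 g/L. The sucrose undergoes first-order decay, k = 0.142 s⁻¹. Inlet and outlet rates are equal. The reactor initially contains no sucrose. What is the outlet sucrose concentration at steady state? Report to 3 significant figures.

Accumulation = in − out − consumed: V dC/dt = Q C_in − Q C − k V C.
At steady state: 0 = Q C_in − (Q + kV) C_ss, so C_ss = Q C_in/(Q + kV).
C_ss = 0.373·4.21/(0.373 + 0.142·6.41) = 1.5703/1.2832 = 1.2237 g/L.

1.22 g/L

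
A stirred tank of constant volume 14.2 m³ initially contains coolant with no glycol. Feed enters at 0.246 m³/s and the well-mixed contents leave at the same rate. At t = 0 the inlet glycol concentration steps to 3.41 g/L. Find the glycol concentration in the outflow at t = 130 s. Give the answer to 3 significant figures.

3.05 g/L

Accumulation = in − out for the solute gives V dC/dt = Q(C_in − C).
Rewrite as dC/dt + C/τ = C_in/τ, τ = V/Q = 57.724 s.
Solution: C(t) = C_in + (C₀ − C_in) e^(−t/τ).
C(130) = 3.41 + (0 − 3.41)·e^(−130/57.724) = 3.41 + (-3.4100)·0.10518 = 3.0513 g/L.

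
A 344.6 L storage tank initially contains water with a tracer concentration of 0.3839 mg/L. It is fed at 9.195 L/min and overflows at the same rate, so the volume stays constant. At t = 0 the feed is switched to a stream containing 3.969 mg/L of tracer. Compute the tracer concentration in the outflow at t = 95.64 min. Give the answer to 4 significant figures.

Species balance on the tank: V dC/dt = Q(C_in − C).
So dC/dt = (C_in − C)/τ with τ = V/Q = 344.6/9.195 = 37.4769 min.
This is linear first-order; C(t) = C_in + (C₀ − C_in) e^(−t/τ).
C(95.64) = 3.969 + (0.3839 − 3.969)·e^(−95.64/37.4769) = 3.969 + (-3.58510)·0.0779278 = 3.68962 mg/L.

3.690 mg/L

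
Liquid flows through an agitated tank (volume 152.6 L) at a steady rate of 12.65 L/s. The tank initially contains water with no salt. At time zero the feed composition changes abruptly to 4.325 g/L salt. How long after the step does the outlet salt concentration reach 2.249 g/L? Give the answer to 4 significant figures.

Unsteady species balance (constant V, well mixed): V dC/dt = Q(C_in − C), so τ = V/Q = 12.0632 s.
C(t) = C_in + (C₀ − C_in) e^(−t/τ). Set C = 2.249 and solve for t:
e^(−t/τ) = (C − C_in)/(C₀ − C_in) = (2.249 − 4.325)/(0 − 4.325) = 0.480000
t = −τ ln(…) = 12.0632 × 0.733969 = 8.85405 s.

8.854 s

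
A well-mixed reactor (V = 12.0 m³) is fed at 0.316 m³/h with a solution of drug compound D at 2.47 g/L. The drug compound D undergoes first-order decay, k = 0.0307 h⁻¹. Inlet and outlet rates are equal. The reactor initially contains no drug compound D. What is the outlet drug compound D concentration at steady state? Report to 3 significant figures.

Accumulation = in − out − consumed: V dC/dt = Q C_in − Q C − k V C.
Steady state (dC/dt = 0): C_ss = Q C_in/(Q + kV) = C_in/(1 + kV/Q).
C_ss = 0.316·2.47/(0.316 + 0.0307·12.0) = 0.78052/0.68440 = 1.1404 g/L.

1.14 g/L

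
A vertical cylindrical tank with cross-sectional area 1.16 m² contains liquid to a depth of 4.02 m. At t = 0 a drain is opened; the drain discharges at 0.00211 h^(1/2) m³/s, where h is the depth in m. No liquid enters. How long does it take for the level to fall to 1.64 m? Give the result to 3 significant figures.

A dh/dt = −Q_out = −0.00211 √h.
Separate and integrate: 2(√h − √h₀) = −(0.00211/A) t.
t = 2A(√h₀ − √h)/0.00211 = 2·1.16·(√4.02 − √1.64)/0.00211
  = 2.3200 × (2.0050 − 1.2806) / 0.00211 = 796.46 s.

796 s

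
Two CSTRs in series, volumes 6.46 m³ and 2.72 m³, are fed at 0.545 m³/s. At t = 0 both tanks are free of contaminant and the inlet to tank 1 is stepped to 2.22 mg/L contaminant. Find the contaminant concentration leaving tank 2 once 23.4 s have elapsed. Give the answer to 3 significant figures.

1.70 mg/L

Each tank obeys Vᵢ dCᵢ/dt = Q(Cᵢ₋₁ − Cᵢ), so τᵢ = Vᵢ/Q.
τ₁ = 6.46/0.545 = 11.853 s; τ₂ = 2.72/0.545 = 4.9908 s.
Tank 1: C₁ = C_in(1 − e^(−t/τ₁)). Tank 2 (τ₁ ≠ τ₂): C₂ = C_in[1 − (τ₁ e^(−t/τ₁) − τ₂ e^(−t/τ₂))/(τ₁ − τ₂)].
At t = 23.4: e^(−t/τ₁) = 0.13888, e^(−t/τ₂) = 0.0091995.
C₂ = 2.22·[1 − (11.853·0.13888 − 4.9908·0.0091995)/(6.8624)] = 2.22·0.76681 = 1.7023 mg/L.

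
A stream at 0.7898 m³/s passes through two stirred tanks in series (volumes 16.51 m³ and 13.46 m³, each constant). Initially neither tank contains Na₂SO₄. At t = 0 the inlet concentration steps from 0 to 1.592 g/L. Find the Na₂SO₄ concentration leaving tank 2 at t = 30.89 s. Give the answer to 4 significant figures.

0.7726 g/L

Time constants: τᵢ = Vᵢ/Q for each well-mixed tank.
τ₁ = 16.51/0.7898 = 20.9040 s; τ₂ = 13.46/0.7898 = 17.0423 s.
Tank 1: C₁ = C_in(1 − e^(−t/τ₁)). Tank 2 (τ₁ ≠ τ₂): C₂ = C_in[1 − (τ₁ e^(−t/τ₁) − τ₂ e^(−t/τ₂))/(τ₁ − τ₂)].
At t = 30.89: e^(−t/τ₁) = 0.228161, e^(−t/τ₂) = 0.163237.
C₂ = 1.592·[1 − (20.9040·0.228161 − 17.0423·0.163237)/(3.86174)] = 1.592·0.485326 = 0.772639 g/L.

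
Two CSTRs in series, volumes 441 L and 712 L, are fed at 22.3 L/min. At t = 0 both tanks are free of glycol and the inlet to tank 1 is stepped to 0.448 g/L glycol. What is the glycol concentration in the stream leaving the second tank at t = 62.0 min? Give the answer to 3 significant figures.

0.311 g/L

Species balance on tank i: dCᵢ/dt = (Cᵢ₋₁ − Cᵢ)/τᵢ with τᵢ = Vᵢ/Q.
τ₁ = 441/22.3 = 19.776 min; τ₂ = 712/22.3 = 31.928 min.
Tank 1: C₁ = C_in(1 − e^(−t/τ₁)). Tank 2 (τ₁ ≠ τ₂): C₂ = C_in[1 − (τ₁ e^(−t/τ₁) − τ₂ e^(−t/τ₂))/(τ₁ − τ₂)].
At t = 62.0: e^(−t/τ₁) = 0.043493, e^(−t/τ₂) = 0.14344.
C₂ = 0.448·[1 − (19.776·0.043493 − 31.928·0.14344)/(-12.152)] = 0.448·0.69392 = 0.31088 g/L.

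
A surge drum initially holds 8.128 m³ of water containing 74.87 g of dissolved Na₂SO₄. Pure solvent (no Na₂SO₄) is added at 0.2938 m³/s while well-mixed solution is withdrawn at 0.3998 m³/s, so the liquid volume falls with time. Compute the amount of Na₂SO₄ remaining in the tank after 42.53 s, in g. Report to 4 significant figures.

Let m(t) be the amount of Na₂SO₄. Volume: V(t) = V₀ + (Q_in − Q_out) t = 8.128 − 0.106000 t; V(42.53) = 3.61982 m³.
Species balance (pure solvent in): dm/dt = −Q_out · m/V(t).
dm/m = −Q_out dt/(V₀ − 0.106000 t); integrating gives ln(m/m₀) = −(Q_out/(Q_in−Q_out)) ln(V/V₀).
m = m₀ (V₀/V)^(Q_out/(Q_in−Q_out)) = 74.87 × (8.128/3.61982)^(-3.77170) = 3.54260 g.

3.543 g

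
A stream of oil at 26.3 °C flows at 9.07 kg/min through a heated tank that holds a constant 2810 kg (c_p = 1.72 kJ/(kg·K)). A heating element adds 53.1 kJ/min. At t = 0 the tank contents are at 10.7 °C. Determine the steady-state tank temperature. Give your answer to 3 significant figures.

M c_p dT/dt = ṁ c_p (T_in − T) + Q̇.
At steady state dT/dt = 0 ⇒ T_ss = T_in + Q̇/(ṁ c_p) = 26.3 + 53.1/(9.07·1.72) = 29.704 °C.

29.7 °C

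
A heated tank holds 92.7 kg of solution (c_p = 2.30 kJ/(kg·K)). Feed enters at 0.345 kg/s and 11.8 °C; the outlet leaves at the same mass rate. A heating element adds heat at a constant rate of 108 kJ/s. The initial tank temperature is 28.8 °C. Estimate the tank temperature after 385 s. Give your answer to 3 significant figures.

M c_p dT/dt = ṁ c_p (T_in − T) + Q̇.
Rearrange: dT/dt = (T_ss − T)/τ with τ = M/ṁ = 268.70 s and T_ss = T_in + Q̇/(ṁ c_p) = 147.91 °C.
Integrating: T(t) = T_ss + (T₀ − T_ss) e^(−t/τ).
T(385) = 147.91 + (-119.11)·e^(−385/268.70) = 147.91 + (-119.11)·0.23863 = 119.48 °C.

119 °C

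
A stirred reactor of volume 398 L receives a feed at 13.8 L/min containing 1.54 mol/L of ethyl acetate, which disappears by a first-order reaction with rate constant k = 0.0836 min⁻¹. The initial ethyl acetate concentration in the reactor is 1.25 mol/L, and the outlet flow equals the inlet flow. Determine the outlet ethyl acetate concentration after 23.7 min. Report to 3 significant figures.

Accumulation = in − out − consumed: V dC/dt = Q C_in − Q C − k V C.
dC/dt = (Q/V) C_in − (Q/V + k) C; effective rate a = Q/V + k = 0.034673 + 0.0836 = 0.11827 min⁻¹.
C_ss = Q C_in/(Q + kV) = 0.45147 mol/L; C(t) = C_ss + (C₀ − C_ss) e^(−a t).
C(23.7) = 0.45147 + (0.79853)·e^(−0.11827·23.7) = 0.45147 + (0.79853)·0.060623 = 0.49988 mol/L.

0.500 mol/L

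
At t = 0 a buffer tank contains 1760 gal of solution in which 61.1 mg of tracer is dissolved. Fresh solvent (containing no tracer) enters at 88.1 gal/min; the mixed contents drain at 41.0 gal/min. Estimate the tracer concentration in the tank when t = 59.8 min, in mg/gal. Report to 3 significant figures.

0.00581 mg/gal

Let m(t) be the amount of tracer. Volume: V(t) = V₀ + (Q_in − Q_out) t = 1760 + 47.100 t; V(59.8) = 4576.6 gal.
No tracer enters, so dm/dt = −Q_out · (m/V).
Separate: dm/m = −Q_out dt/V(t) ⇒ ln(m/m₀) = −(Q_out/(Q_in−Q_out)) ln(V/V₀).
m = m₀ (V₀/V)^(Q_out/(Q_in−Q_out)) = 61.1 × (1760/4576.6)^(0.87049) = 26.593 mg.
C = m/V = 26.593/4576.6 = 0.0058106 mg/gal.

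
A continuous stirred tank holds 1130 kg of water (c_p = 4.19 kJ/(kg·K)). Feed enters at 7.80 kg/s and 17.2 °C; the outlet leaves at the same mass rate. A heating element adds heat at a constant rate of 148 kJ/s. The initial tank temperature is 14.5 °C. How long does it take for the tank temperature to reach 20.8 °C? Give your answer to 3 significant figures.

M c_p dT/dt = ṁ c_p (T_in − T) + Q̇.
τ = M/ṁ = 144.87 s; T_ss = T_in + Q̇/(ṁ c_p) = 21.728 °C.
T(t) = T_ss + (T₀ − T_ss) e^(−t/τ). Set T = 20.8:
e^(−t/τ) = (20.8 − 21.728)/(14.5 − 21.728) = 0.12845
t = −144.87 · ln(0.12845) = 297.31 s.

297 s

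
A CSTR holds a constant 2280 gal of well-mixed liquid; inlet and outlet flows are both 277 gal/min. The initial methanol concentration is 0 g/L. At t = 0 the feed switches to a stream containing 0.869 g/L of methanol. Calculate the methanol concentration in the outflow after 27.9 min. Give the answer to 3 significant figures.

0.840 g/L

Unsteady species balance (constant V, well mixed): V dC/dt = Q(C_in − C).
Time constant τ = V/Q = 2280/277 = 8.2310 min.
Solution: C(t) = C_in + (C₀ − C_in) e^(−t/τ).
C(27.9) = 0.869 + (0 − 0.869)·e^(−27.9/8.2310) = 0.869 + (-0.86900)·0.033722 = 0.83970 g/L.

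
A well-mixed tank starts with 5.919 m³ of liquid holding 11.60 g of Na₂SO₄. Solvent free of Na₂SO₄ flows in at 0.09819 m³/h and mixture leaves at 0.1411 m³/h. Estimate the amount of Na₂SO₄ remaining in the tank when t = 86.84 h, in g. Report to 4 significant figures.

Total volume: dV/dt = Q_in − Q_out = -0.0429100 m³/h, so V(t) = 5.919 − 0.0429100 t and V(86.84) = 2.19270 m³.
No Na₂SO₄ enters, so dm/dt = −Q_out · (m/V).
dm/m = −Q_out dt/(V₀ − 0.0429100 t); integrating gives ln(m/m₀) = −(Q_out/(Q_in−Q_out)) ln(V/V₀).
m = m₀ (V₀/V)^(Q_out/(Q_in−Q_out)) = 11.60 × (5.919/2.19270)^(-3.28828) = 0.442917 g.

0.4429 g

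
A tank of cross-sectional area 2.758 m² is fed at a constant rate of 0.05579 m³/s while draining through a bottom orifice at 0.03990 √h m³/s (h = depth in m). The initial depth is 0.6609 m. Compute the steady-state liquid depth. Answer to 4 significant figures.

Accumulation of liquid (constant cross-section A): A dh/dt = Q_in − 0.03990 √h. At steady state dh/dt = 0:
Q_in = 0.03990 √h_ss ⇒ √h_ss = 0.05579/0.03990 = 1.39825.
h_ss = 1.39825² = 1.95509 m. (Since h₀ = 0.6609 m < h_ss, the level will rise toward this value.)

1.955 m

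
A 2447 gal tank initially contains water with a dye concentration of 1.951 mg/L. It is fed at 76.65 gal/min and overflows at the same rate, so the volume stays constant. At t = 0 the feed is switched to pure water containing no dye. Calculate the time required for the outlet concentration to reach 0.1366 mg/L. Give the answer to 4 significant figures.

Accumulation = in − out for the solute gives V dC/dt = Q(C_in − C), so τ = V/Q = 31.9243 min.
C(t) = C_in + (C₀ − C_in) e^(−t/τ). Set C = 0.1366 and solve for t:
e^(−t/τ) = (C − C_in)/(C₀ − C_in) = (0.1366 − 0)/(1.951 − 0) = 0.0700154
t = −τ ln(…) = 31.9243 × 2.65904 = 84.8881 min.

84.89 min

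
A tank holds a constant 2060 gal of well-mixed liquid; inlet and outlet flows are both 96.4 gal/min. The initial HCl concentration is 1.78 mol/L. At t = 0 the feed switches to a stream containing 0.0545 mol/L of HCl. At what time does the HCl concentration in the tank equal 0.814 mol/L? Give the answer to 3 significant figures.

Mass balance on the solute (V constant): V dC/dt = Q(C_in − C), so τ = V/Q = 21.369 min.
C(t) = C_in + (C₀ − C_in) e^(−t/τ). Set C = 0.814 and solve for t:
e^(−t/τ) = (C − C_in)/(C₀ − C_in) = (0.814 − 0.0545)/(1.78 − 0.0545) = 0.44016
t = −τ ln(…) = 21.369 × 0.82061 = 17.536 min.

17.5 min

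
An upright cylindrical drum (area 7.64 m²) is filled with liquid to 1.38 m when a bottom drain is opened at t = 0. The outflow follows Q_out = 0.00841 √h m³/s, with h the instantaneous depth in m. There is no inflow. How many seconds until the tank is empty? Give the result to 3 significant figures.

A dh/dt = −Q_out = −0.00841 √h.
This is separable: 2 d(√h)/dt = −0.00841/A, so √h = √h₀ − (0.00841/(2A)) t.
Set h = 0: 2√h₀ = (0.00841/A) t_empty ⇒ t_empty = 2A√h₀/0.00841.
t_empty = 2·7.64·√1.38/0.00841 = 15.280·1.1747/0.00841 = 2134.4 s.

2130 s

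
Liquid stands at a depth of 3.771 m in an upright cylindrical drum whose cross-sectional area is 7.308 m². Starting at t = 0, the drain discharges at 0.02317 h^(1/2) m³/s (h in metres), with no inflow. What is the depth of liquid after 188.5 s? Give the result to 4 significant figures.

A dh/dt = −Q_out = −0.02317 √h.
Separate and integrate: 2(√h − √h₀) = −(0.02317/A) t.
√h = √3.771 − 0.02317·188.5/(2·7.308) = 1.94191 − 0.298819 = 1.64309.
h = 1.64309² = 2.69973 m.

2.700 m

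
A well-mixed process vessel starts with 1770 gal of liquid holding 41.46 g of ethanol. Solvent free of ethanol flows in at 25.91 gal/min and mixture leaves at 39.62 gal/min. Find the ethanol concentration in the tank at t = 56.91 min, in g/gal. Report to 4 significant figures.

Let m(t) be the amount of ethanol. Volume: V(t) = V₀ + (Q_in − Q_out) t = 1770 − 13.7100 t; V(56.91) = 989.764 gal.
No ethanol enters, so dm/dt = −Q_out · (m/V).
dm/m = −Q_out dt/(V₀ − 13.7100 t); integrating gives ln(m/m₀) = −(Q_out/(Q_in−Q_out)) ln(V/V₀).
m = m₀ (V₀/V)^(Q_out/(Q_in−Q_out)) = 41.46 × (1770/989.764)^(-2.88986) = 7.72873 g.
C = m/V = 7.72873/989.764 = 0.00780866 g/gal.

0.007809 g/gal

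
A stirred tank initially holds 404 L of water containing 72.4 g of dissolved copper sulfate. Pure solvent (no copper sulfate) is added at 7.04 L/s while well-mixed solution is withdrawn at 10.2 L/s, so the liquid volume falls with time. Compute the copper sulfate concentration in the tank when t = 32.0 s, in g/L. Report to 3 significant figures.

0.0943 g/L

Total volume: dV/dt = Q_in − Q_out = -3.1600 L/s, so V(t) = 404 − 3.1600 t and V(32.0) = 302.88 L.
Solute balance: dm/dt = 0 − Q_out C = −Q_out m/V(t).
Separate: dm/m = −Q_out dt/V(t) ⇒ ln(m/m₀) = −(Q_out/(Q_in−Q_out)) ln(V/V₀).
m = m₀ (V₀/V)^(Q_out/(Q_in−Q_out)) = 72.4 × (404/302.88)^(-3.2278) = 28.569 g.
C = m/V = 28.569/302.88 = 0.094326 g/L.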